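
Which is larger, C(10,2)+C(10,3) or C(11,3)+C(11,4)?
C(11,3)+C(11,4)

Solution: First=165, Second=495.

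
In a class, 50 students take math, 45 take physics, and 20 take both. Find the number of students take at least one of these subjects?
75

Reasoning: |A∪B| = |A|+|B|-|A∩B| = 50+45-20 = 75.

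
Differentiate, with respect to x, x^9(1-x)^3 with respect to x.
9x^8(1-x)^3 - 3x^9(1-x)^2

Reasoning: Product rule: 9x^{8}(1-x)^{3} + x^9·(-3)(1-x)^{2}.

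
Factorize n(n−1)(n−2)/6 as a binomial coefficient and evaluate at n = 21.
n(n−1)(n−2)/6 = n!/(3!(n−3)!) = C(n,3). At n = 21: C(21,3) = 1,330.

Answer: C(n,3); C(21,3) = 1,330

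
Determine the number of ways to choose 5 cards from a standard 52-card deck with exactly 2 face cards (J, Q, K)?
652,080

Solution: 12 face cards and 40 non-face cards: C(12,2) × C(40,3) = 66 × 9,880 = 652,080.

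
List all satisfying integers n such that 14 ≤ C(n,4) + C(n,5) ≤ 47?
6

C(5,4)+C(5,5)=6; C(6,4)+C(6,5)=21; C(7,4)+C(7,5)=56. So valid n = 6.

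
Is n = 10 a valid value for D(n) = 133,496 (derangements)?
No

Explanation: D(10) = (10-1)·[D(9) + D(8)] = 9·[133,496 + 14,833] = 1,334,961, which does not equal 133,496.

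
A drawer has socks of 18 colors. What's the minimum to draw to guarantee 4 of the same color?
55

Explanation: Worst case: 3 of each = 54. One more: 55.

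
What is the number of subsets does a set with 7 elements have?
128

Working:
Each element can be included or excluded: 2^7 = 128.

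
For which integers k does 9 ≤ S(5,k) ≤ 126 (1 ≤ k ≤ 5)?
2, 3, 4

Reasoning: S(5,1)=1; S(5,2)=15; S(5,3)=25; S(5,4)=10; S(5,5)=1. So valid k = 2, 3, 4.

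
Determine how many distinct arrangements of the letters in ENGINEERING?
277,200
Word has 11 letters (E=3, N=3, G=2, I=2, R=1). Arrangements: 11!/Π(k!) = 277,200.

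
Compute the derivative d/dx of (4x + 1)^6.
Chain rule: 6(4x+1)^{5} × 4 = 24(4x+1)^{5}.
Final answer: 24(4x + 1)^5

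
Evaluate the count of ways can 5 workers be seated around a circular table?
24

Circular arrangements: (5-1)! = 24.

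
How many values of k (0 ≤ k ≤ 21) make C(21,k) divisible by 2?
14

Reasoning: Checking C(21,k) mod 2 for k = 0..21: divisible at k = 2, 3, 6, 7, 8, 9, 10, 11, 12, 13, 14, 15, 18, 19. That's 14 values.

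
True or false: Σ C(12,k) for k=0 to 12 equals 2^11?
False
Binomial theorem: Σ C(12,k) = (1+1)^12 = 2^12 = 4,096; RHS 2^11 = 2,048.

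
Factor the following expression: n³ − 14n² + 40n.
n(n − 4)(n − 10)
n³ − 14n² + 40n = n(n² − 14n + 40) = n(n − 4)(n − 10).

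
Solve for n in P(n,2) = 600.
25

Solution: P(n,2) = n(n−1) is increasing in n; n(n−1) ≈ (n−0.5)^2 = 600 gives n ≈ 25.0. Check: P(23,2) = 506, P(24,2) = 552, P(25,2) = 600 ✓. So n = 25.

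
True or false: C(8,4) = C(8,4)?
Symmetry C(n,k) = C(n,n-k): C(8,4) = 70 and C(8,4) = 70. Both sides agree, so the statement holds.

Answer: True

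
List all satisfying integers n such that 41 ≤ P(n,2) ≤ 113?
7, 8, 9, 10, 11

Reasoning: P(6,2)=30; P(7,2)=42; P(8,2)=56; P(9,2)=72; P(10,2)=90; P(11,2)=110; P(12,2)=132. So valid n = 7, 8, 9, 10, 11.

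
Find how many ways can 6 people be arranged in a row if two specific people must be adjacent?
240

Working:
Treat pair as unit: (6-1)! arrangements × 2 internal orders = 240.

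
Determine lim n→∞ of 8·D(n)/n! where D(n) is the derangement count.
D(n)/n! → 1/e, so 8·D(n)/n! → 8/e.

Answer: 8/e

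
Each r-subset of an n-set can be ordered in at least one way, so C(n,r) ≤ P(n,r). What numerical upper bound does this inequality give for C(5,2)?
20

Working:
P(5,2) = 5·4 = 20, so C(5,2) ≤ 20. (The bound is loose by a factor of 2! = 2: C(5,2) = 20/2 = 10.)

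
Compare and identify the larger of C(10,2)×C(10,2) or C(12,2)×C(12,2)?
C(12,2)×C(12,2)

Explanation: C(10,2)×C(10,2)=2,025, C(12,2)×C(12,2)=4,356.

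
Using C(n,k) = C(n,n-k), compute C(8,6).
C(8,6) = C(8,2) = 28.

Answer: 28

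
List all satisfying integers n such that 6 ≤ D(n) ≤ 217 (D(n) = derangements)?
4, 5

Reasoning: Using D(n) = (n−1)[D(n−1) + D(n−2)] with D(1)=0, D(2)=1: D(3)=2; D(4)=9; D(5)=44; D(6)=265. So valid n = 4, 5.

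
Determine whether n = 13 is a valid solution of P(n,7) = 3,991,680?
No

Explanation: P(13,7) = 13·12·11·10·9·8·7 = 8,648,640, which does not equal 3,991,680.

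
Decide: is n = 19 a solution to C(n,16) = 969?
Yes

Reasoning: C(19,16) = 19·18·17·16·15·14·13·12·11·10·9·8·7·6·5·4/16! = 20,274,183,401,472,000/20,922,789,888,000 = 969, which equals 969.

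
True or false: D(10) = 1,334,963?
False

Working:
Derangements of 10 elements: D(10) = (10-1)·[D(9) + D(8)] = 9·[133,496 + 14,833] = 1,334,961.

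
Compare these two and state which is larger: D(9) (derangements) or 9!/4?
D(9) = (9-1)·[D(8) + D(7)] = 8·[14,833 + 1,854] = 133,496; 9!/4 = 362,880/4 = 90,720.

Answer: D(9)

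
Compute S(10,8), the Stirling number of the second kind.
750
Using the Stirling recurrence: S(n,k) = k·S(n-1,k) + S(n-1,k-1)
S(10,8) = 8·S(9,8) + S(9,7)
         = 8·36 + 462
         = 288 + 462
         = 750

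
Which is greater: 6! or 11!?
11!

6!=720, 11!=39,916,800. 11! > 6!.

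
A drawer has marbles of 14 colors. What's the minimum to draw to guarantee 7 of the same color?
Worst case: 6 of each = 84. One more: 85.

Answer: 85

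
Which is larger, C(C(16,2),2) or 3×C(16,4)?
C(C(16,2),2)
C(C(16,2),2)=7,140, 3×C(16,4)=5,460.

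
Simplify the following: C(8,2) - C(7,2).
C(8,2) - C(7,2) = C(7,1) = 7.

Answer: 7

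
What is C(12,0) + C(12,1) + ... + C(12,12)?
Sum of binomial coefficients = 2^12 = 4,096.
Final answer: 4,096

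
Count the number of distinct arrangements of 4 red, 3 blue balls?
35

Reasoning: Multinomial: 7!/(4! × 3!) = 35.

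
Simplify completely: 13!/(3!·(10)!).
286

Reasoning: This is C(13,3) = 286.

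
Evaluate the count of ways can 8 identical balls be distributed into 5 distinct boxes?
495

C(8+5-1, 5-1) = C(12, 4) = 495.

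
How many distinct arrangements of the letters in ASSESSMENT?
75,600

Explanation: Word has 10 letters (A=1, S=4, E=2, M=1, N=1, T=1). Arrangements: 10!/Π(k!) = 75,600.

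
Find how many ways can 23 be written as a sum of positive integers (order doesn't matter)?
1,255

Working:
Pentagonal recurrence p(n) = p(n−1) + p(n−2) − p(n−5) − p(n−7) + …: p(23) = p(22) + p(21) − p(18) − p(16) + p(11) + p(8) − p(1) = 1,002 + 792 − 385 − 231 + 56 + 22 − 1 = 1,255.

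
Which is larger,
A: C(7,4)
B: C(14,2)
B

Reasoning: A=C(7,4)=35, B=C(14,2)=91.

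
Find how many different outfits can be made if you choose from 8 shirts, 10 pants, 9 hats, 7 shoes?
5,040

Reasoning: By the multiplication principle: 8 × 10 × 9 × 7 = 5,040.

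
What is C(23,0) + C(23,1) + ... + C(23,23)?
8,388,608

Solution: Sum of binomial coefficients = 2^23 = 8,388,608.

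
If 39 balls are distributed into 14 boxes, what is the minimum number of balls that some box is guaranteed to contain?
3

Pigeonhole: ⌈39/14⌉ = 3.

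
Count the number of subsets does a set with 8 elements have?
256

Explanation: Each element can be included or excluded: 2^8 = 256.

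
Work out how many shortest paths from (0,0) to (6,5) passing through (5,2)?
To (5,2): C(7,5)=21. From there: C(4,1)=4. Total: 84.
Final answer: 84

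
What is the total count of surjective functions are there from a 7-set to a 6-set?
15,120
Onto functions = 6! × S(7,6)
First compute S(7,6) via recurrence:
Using the Stirling recurrence: S(n,k) = k·S(n-1,k) + S(n-1,k-1)
S(7,6) = 6·S(6,6) + S(6,5)
         = 6·1 + 15
         = 6 + 15
         = 21
Then: 720 × 21 = 15,120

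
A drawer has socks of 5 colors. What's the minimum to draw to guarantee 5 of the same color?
21

Worst case: 4 of each = 20. One more: 21.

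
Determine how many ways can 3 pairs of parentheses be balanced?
5
Using the Catalan number formula: C_n = C(2n, n) / (n+1)
C_3 = C(6, 3) / (3+1)
     = 20 / 4
     = 5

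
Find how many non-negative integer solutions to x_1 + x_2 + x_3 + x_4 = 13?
560

Solution: C(13+4-1, 4-1) = 560.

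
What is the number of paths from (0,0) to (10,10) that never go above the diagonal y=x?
16,796

Counted by the Catalan number C_10: C_10 = C(20,10)/(10+1) = 184,756/11 = 16,796.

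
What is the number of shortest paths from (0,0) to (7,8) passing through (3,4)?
2,450

To (3,4): C(7,3)=35. From there: C(8,4)=70. Total: 2,450.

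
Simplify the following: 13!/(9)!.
17,160

Reasoning: This equals 13×12×...×10 = 17,160.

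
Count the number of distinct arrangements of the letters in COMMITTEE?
45,360

Word has 9 letters (C=1, O=1, M=2, I=1, T=2, E=2). Arrangements: 9!/Π(k!) = 45,360.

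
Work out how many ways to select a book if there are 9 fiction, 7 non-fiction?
16

Working:
By the addition principle: 9 + 7 = 16.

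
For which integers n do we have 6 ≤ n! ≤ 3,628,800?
3, 4, 5, 6, 7, 8, 9, 10

n! is strictly increasing; 3! = 6 and 10! = 3,628,800, so valid n = 3, 4, 5, 6, 7, 8, 9, 10.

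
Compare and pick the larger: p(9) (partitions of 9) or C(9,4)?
Pentagonal recurrence p(n) = p(n−1) + p(n−2) − p(n−5) − p(n−7) + …: p(9) = p(8) + p(7) − p(4) − p(2) = 22 + 15 − 5 − 2 = 30; C(9,4) = 126.

Answer: C(9,4)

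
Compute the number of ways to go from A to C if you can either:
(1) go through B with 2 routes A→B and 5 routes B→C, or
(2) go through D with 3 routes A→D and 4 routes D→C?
22

Explanation: Route via B: 2×5=10. Route via D: 3×4=12. Total: 22.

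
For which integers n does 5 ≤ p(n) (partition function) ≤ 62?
Tabulating p(n) via p(n) = p(n−1) + p(n−2) − p(n−5) − p(n−7) + …: p(3)=3; p(4)=5; p(5)=7; p(6)=11; p(7)=15; p(8)=22; p(9)=30; p(10)=42; p(11)=56; p(12)=77. So valid n = 4, 5, 6, 7, 8, 9, 10, 11.

Answer: 4, 5, 6, 7, 8, 9, 10, 11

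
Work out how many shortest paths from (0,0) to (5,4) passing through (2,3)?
40

Explanation: To (2,3): C(5,2)=10. From there: C(4,3)=4. Total: 40.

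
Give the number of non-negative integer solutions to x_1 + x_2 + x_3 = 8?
45

Solution: C(8+3-1, 3-1) = 45.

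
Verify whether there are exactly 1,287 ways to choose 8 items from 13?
True

C(13,8) = 1,287.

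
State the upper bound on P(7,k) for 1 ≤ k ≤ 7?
P(7,k) increases in k, so maximum at k = 7: 7! = 5,040.

Answer: 5,040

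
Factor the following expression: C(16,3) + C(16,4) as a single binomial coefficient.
C(17,4)

Reasoning: By Pascal's identity: C(16,3) + C(16,4) = C(17,4) = 2,380.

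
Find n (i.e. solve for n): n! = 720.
6
n! is strictly increasing. 4! = 24, 5! = 120, 6! = 720 ✓. So n = 6.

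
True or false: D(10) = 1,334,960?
False

Explanation: Derangements of 10 elements: D(10) = (10-1)·[D(9) + D(8)] = 9·[133,496 + 14,833] = 1,334,961.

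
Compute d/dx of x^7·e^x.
(7x^6 + x^7)e^x

Explanation: Product rule: d/dx[x^7]·e^x + x^7·d/dx[e^x] = 7x^{6}e^x + x^7e^x.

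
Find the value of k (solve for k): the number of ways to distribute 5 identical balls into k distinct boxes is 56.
Stars and bars: the count is C(5+k−1, k−1), increasing in k. k=2: C(6,1) = 6, k=3: C(7,2) = 21, k=4: C(8,3) = 56 ✓. So k = 4.
Final answer: 4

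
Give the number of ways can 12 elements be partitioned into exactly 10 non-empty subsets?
1,705

Reasoning: This equals S(12,10), the Stirling number of the 2nd kind.
Using the Stirling recurrence: S(n,k) = k·S(n-1,k) + S(n-1,k-1)
S(12,10) = 10·S(11,10) + S(11,9)
         = 10·55 + 1155
         = 550 + 1155
         = 1,705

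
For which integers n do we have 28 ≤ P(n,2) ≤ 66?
6, 7, 8

Working:
P(5,2)=20; P(6,2)=30; P(7,2)=42; P(8,2)=56; P(9,2)=72. So valid n = 6, 7, 8.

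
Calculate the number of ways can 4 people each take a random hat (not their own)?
Using D(n) = (n-1)[D(n-1) + D(n-2)]:
D(4) = (4-1) × [D(3) + D(2)]
      = 3 × [2 + 1]
      = 3 × 3
      = 9
Final answer: 9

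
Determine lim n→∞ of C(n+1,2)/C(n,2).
1

Both numerator and denominator grow as n^2/2! for large n, so the ratio → 1.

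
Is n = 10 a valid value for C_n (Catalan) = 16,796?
Yes

C_10 = C(20,10)/(10+1) = 184,756/11 = 16,796, which equals 16,796.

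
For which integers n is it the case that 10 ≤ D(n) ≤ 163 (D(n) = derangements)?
5

Explanation: Using D(n) = (n−1)[D(n−1) + D(n−2)] with D(1)=0, D(2)=1: D(4)=9; D(5)=44; D(6)=265. So valid n = 5.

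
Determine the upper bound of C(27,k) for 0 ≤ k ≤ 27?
20,058,300

Solution: Maximum at k = 13 or k = 14: C(27,13) = 20,058,300.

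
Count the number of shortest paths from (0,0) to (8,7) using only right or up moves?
Choose 8 rights from 15 moves: C(15,8) = 6,435.
Final answer: 6,435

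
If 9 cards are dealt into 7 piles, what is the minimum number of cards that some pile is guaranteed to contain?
Pigeonhole: ⌈9/7⌉ = 2.
Final answer: 2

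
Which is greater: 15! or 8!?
15!

Reasoning: 15!=1,307,674,368,000, 8!=40,320. 15! > 8!.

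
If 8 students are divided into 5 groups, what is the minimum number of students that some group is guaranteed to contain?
2
Pigeonhole: ⌈8/5⌉ = 2.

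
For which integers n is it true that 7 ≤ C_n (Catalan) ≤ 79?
4, 5

Reasoning: C_3=5; C_4=14; C_5=42; C_6=132. So valid n = 4, 5.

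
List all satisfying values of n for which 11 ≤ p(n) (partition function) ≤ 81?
6, 7, 8, 9, 10, 11, 12

Solution: Tabulating p(n) via p(n) = p(n−1) + p(n−2) − p(n−5) − p(n−7) + …: p(5)=7; p(6)=11; p(7)=15; p(8)=22; p(9)=30; p(10)=42; p(11)=56; p(12)=77; p(13)=101. So valid n = 6, 7, 8, 9, 10, 11, 12.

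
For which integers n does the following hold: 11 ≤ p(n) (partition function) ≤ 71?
Tabulating p(n) via p(n) = p(n−1) + p(n−2) − p(n−5) − p(n−7) + …: p(5)=7; p(6)=11; p(7)=15; p(8)=22; p(9)=30; p(10)=42; p(11)=56; p(12)=77. So valid n = 6, 7, 8, 9, 10, 11.

Answer: 6, 7, 8, 9, 10, 11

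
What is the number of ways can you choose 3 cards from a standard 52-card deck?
22,100

Reasoning: C(52,3) = 22,100.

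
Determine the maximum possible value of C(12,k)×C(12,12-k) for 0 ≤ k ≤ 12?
853,776

Explanation: C(12,k)·C(12,12-k) = C(12,k)², maximised at the centre k = 6: C(12,6)² = 853,776.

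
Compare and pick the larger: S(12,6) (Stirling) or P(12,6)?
S(12,6) = 6·S(11,6) + S(11,5) = 6·179,487 + 246,730 = 1,323,652; P(12,6) = 665,280.

Answer: S(12,6)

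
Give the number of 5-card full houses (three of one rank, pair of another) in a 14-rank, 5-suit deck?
18,200

Working:
Triple rank: 14. Triple suits: C(5,3)=10. Pair rank: 13. Pair suits: C(5,2)=10. Total: 18,200.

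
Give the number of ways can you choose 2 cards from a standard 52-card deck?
1,326

Reasoning: C(52,2) = 1,326.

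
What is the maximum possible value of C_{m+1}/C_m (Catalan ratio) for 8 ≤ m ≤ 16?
C_{m+1}/C_m = 2(2m+1)/(m+2), which increases with m. Maximum at m = 16: 2·33/18 = 11/3.
Final answer: 11/3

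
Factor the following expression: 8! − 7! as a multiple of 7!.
7 × 7! = 35,280

Reasoning: 8! − 7! = 8·7! − 7! = (8 − 1)·7! = 7 × 7! = 35,280.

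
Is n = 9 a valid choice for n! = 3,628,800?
9! = 9·8! = 9·40,320 = 362,880, which does not equal 3,628,800.
Final answer: No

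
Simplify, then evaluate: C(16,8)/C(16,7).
9/8

Explanation: C(n,k+1)/C(n,k) = (n−k)/(k+1). Here (16−7)/(7+1) = 9/8 = 9/8.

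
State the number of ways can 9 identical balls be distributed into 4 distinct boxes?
220

Solution: C(9+4-1, 4-1) = C(12, 3) = 220.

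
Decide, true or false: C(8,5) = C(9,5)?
LHS = C(8,5) = 56; RHS = C(9,5) = 126. 56 ≠ 126, so the statement does not hold.
Final answer: False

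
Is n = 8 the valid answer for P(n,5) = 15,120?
P(8,5) = 8·7·6·5·4 = 6,720, which does not equal 15,120.

Answer: No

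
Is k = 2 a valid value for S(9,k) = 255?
Yes

Solution: S(9,2) = 2·S(8,2) + S(8,1) = 2·127 + 1 = 255, which equals 255.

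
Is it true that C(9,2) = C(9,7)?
True

Reasoning: Symmetry C(n,k) = C(n,n-k): C(9,2) = 36 and C(9,7) = 36. Both sides agree, so the statement holds.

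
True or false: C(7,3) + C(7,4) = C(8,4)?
True

Reasoning: Pascal's identity: LHS = 35 + 35 = 70; RHS = C(8,4) = 70. Both sides agree, so the statement holds.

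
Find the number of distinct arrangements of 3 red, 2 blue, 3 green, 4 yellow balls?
277,200

Multinomial: 12!/(3! × 2! × 3! × 4!) = 277,200.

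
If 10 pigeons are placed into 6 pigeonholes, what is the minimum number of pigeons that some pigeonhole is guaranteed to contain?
2

Pigeonhole: ⌈10/6⌉ = 2.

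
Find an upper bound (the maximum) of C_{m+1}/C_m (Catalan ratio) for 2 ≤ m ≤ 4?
3

Solution: C_{m+1}/C_m = 2(2m+1)/(m+2), which increases with m. Maximum at m = 4: 2·9/6 = 3.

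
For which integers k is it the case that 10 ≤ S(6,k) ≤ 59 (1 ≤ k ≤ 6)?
S(6,1)=1; S(6,2)=31; S(6,3)=90; S(6,4)=65; S(6,5)=15; S(6,6)=1. So valid k = 2, 5.
Final answer: 2, 5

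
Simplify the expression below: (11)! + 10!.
(11)! + 10! = (11)·10! + 10! = (11+1)·10! = 12·10! = 43,545,600.

Answer: 43,545,600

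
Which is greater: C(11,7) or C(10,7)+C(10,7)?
C(11,7)

Explanation: C(11,7)=330; C(10,7)+C(10,7)=120+120=240.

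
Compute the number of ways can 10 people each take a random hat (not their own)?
Using D(n) = (n-1)[D(n-1) + D(n-2)]:
D(10) = (10-1) × [D(9) + D(8)]
      = 9 × [133496 + 14833]
      = 9 × 148329
      = 1,334,961
Final answer: 1,334,961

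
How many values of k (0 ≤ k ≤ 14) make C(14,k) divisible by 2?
7

Explanation: Checking C(14,k) mod 2 for k = 0..14: divisible at k = 1, 3, 5, 7, 9, 11, 13. That's 7 values.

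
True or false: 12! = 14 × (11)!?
False

Solution: 12! = 12 × 11! = 479,001,600, but 14 × 11! = 558,835,200.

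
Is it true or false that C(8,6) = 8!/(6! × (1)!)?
False

Reasoning: The correct denominator is 6!×2!, giving C(8,6) = 28; the stated RHS is 8!/(6!×1!) = 56 ≠ 28, so the statement does not hold.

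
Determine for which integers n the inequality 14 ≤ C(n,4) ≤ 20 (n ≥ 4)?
6
C(5,4)=5; C(6,4)=15; C(7,4)=35. So valid n = 6.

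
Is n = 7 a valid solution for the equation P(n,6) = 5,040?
Yes

Working:
P(7,6) = 7·6·5·4·3·2 = 5,040, which equals 5,040.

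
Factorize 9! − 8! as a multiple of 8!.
8 × 8! = 322,560
9! − 8! = 9·8! − 8! = (9 − 1)·8! = 8 × 8! = 322,560.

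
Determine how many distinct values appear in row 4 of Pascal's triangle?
3
Row 4 has entries C(4,0)..C(4,4); by symmetry C(4,k)=C(4,4-k), giving 3 distinct values.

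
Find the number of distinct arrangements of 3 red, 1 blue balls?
4

Multinomial: 4!/(3! × 1!) = 4.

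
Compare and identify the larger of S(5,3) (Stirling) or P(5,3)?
P(5,3)

Reasoning: S(5,3) = 3·S(4,3) + S(4,2) = 3·6 + 7 = 25; P(5,3) = 60.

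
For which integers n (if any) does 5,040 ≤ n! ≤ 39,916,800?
n! is strictly increasing; 7! = 5,040 and 11! = 39,916,800, so valid n = 7, 8, 9, 10, 11.

Answer: 7, 8, 9, 10, 11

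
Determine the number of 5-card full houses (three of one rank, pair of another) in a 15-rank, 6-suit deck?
63,000

Reasoning: Triple rank: 15. Triple suits: C(6,3)=20. Pair rank: 14. Pair suits: C(6,2)=15. Total: 63,000.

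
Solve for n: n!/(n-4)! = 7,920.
11

Explanation: n!/(n-4)! = n×(n-1)×(n-2)×(n-3), a product of 4 consecutive integers ≈ (n−1.5)^4. 7,920^(1/4) + 1.5 ≈ 10.9; check n = 11: 11×10×9×8 = 7,920 ✓. So n = 11.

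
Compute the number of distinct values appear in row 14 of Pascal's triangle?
8

Working:
Row 14 has entries C(14,0)..C(14,14); by symmetry C(14,k)=C(14,14-k), giving 8 distinct values.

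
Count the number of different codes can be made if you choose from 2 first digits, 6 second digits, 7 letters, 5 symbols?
420

Solution: By the multiplication principle: 2 × 6 × 7 × 5 = 420.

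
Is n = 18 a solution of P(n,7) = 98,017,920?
No

Working:
P(18,7) = 18·17·16·15·14·13·12 = 160,392,960, which does not equal 98,017,920.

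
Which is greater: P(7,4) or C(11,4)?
P(7,4)

Explanation: P(7,4)=840, C(11,4)=330.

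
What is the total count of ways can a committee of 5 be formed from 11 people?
462

Solution: C(11,5) = 11! / (5! × (11-5)!)
         = 11! / (5! × 6!)
         = 462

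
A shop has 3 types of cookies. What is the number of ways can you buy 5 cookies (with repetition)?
Stars and bars: C(5+3-1, 5) = C(7, 5) = 21.

Answer: 21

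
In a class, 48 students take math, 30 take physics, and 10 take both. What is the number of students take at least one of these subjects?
68

Explanation: |A∪B| = |A|+|B|-|A∩B| = 48+30-10 = 68.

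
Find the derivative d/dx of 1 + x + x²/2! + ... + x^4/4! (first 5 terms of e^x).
1 + x + x²/2! + ... + x^3/3!

Differentiating term by term gives the first 4 terms of e^x.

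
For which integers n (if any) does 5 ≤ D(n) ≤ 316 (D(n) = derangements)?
4, 5, 6

Using D(n) = (n−1)[D(n−1) + D(n−2)] with D(1)=0, D(2)=1: D(3)=2; D(4)=9; D(5)=44; D(6)=265; D(7)=1,854. So valid n = 4, 5, 6.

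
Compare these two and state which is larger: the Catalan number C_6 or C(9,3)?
C_6 = C(12,6)/(6+1) = 924/7 = 132; C(9,3) = 84.
Final answer: C_6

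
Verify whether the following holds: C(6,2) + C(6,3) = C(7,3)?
True

Explanation: Pascal's identity: LHS = 15 + 20 = 35; RHS = C(7,3) = 35. Both sides agree, so the statement holds.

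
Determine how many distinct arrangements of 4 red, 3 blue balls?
35
Multinomial: 7!/(4! × 3!) = 35.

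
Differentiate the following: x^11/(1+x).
Quotient rule: [11x^{10}(1+x) - x^11]/(1+x)².
Final answer: (11x^10(1+x) - x^11)/(1+x)²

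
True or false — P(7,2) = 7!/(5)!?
True

Solution: Permutation formula P(n,k) = n!/(n-k)!: 7!/5! = 5,040/120 = 42 = P(7,2). The statement holds.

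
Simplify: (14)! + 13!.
93,405,312,000

Solution: (14)! + 13! = (14)·13! + 13! = (14+1)·13! = 15·13! = 93,405,312,000.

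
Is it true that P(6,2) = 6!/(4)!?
True
Permutation formula P(n,k) = n!/(n-k)!: 6!/4! = 720/24 = 30 = P(6,2). The statement holds.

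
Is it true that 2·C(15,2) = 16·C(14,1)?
False

Solution: Absorption identity k·C(n,k) = n·C(n-1,k-1). LHS = 2·105 = 210; RHS = 16·14 = 224.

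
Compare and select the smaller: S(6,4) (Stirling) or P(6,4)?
S(6,4) = 4·S(5,4) + S(5,3) = 4·10 + 25 = 65; P(6,4) = 360.
Final answer: S(6,4)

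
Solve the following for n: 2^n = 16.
4

Explanation: 2^4 = 16, so n = 4.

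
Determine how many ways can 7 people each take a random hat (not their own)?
Using D(n) = (n-1)[D(n-1) + D(n-2)]:
D(7) = (7-1) × [D(6) + D(5)]
      = 6 × [265 + 44]
      = 6 × 309
      = 1,854
Final answer: 1,854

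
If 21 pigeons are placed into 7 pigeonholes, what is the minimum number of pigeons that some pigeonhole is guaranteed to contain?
3
Pigeonhole: ⌈21/7⌉ = 3.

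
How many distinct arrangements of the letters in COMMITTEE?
45,360

Reasoning: Word has 9 letters (C=1, O=1, M=2, I=1, T=2, E=2). Arrangements: 9!/Π(k!) = 45,360.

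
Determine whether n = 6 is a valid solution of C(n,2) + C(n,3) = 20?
No
C(6,2) + C(6,3) = 15 + 20 = 35, which does not equal 20.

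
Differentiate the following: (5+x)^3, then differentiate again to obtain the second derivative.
6(5+x)^1

Explanation: First derivative: 3(5+x)^{2}. Second derivative: 3·2·(5+x)^{1} = 6(5+x)^{1}.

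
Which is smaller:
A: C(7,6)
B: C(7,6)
Equal
A=C(7,6)=7, B=C(7,6)=7.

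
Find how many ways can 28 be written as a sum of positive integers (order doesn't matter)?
3,718

Explanation: Pentagonal recurrence p(n) = p(n−1) + p(n−2) − p(n−5) − p(n−7) + …: p(28) = p(27) + p(26) − p(23) − p(21) + p(16) + p(13) − p(6) − p(2) = 3,010 + 2,436 − 1,255 − 792 + 231 + 101 − 11 − 2 = 3,718.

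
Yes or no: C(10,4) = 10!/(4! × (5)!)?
The correct denominator is 4!×6!, giving C(10,4) = 210; the stated RHS is 10!/(4!×5!) = 1,260 ≠ 210, so the statement does not hold.

Answer: No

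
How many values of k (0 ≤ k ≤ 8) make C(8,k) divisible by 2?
Checking C(8,k) mod 2 for k = 0..8: divisible at k = 1, 2, 3, 4, 5, 6, 7. That's 7 values.

Answer: 7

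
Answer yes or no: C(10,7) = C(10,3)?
Yes

Explanation: Symmetry C(n,k) = C(n,n-k): C(10,7) = 120 and C(10,3) = 120. Both sides agree, so the statement holds.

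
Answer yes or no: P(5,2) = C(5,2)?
No

Reasoning: P(5,2) = 20 but C(5,2) = 10; they differ by a factor of 2! = 2, so the statement does not hold.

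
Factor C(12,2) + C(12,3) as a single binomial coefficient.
By Pascal's identity: C(12,2) + C(12,3) = C(13,3) = 286.
Final answer: C(13,3)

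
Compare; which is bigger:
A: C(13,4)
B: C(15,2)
A

Reasoning: A=C(13,4)=715, B=C(15,2)=105.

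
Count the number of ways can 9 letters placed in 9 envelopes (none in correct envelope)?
133,496

Solution: Using D(n) = (n-1)[D(n-1) + D(n-2)]:
D(9) = (9-1) × [D(8) + D(7)]
      = 8 × [14833 + 1854]
      = 8 × 16687
      = 133,496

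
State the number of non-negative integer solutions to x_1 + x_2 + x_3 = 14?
120
C(14+3-1, 3-1) = 120.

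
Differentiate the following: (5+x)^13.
13(5+x)^12
Using the power rule: d/dx (5+x)^13 = 13(5+x)^{12}.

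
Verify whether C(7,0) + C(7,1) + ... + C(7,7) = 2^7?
True

Reasoning: Binomial theorem with x = y = 1: Σ C(7,i) = (1+1)^7 = 2^7 = 128. The statement holds.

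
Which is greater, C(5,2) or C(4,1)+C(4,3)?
C(5,2)

Reasoning: C(5,2)=10; C(4,1)+C(4,3)=4+4=8.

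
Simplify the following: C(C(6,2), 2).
105

Solution: C(6,2) = 15, then C(15, 2) = 105.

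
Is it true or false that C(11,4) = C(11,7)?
True

Symmetry C(n,k) = C(n,n-k): C(11,4) = 330 and C(11,7) = 330. Both sides agree, so the statement holds.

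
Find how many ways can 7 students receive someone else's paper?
Using D(n) = (n-1)[D(n-1) + D(n-2)]:
D(7) = (7-1) × [D(6) + D(5)]
      = 6 × [265 + 44]
      = 6 × 309
      = 1,854
Final answer: 1,854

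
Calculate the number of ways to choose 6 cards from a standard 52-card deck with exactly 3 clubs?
2,613,754

Reasoning: 13 clubs and 39 non-clubs: C(13,3) × C(39,3) = 286 × 9139 = 2,613,754.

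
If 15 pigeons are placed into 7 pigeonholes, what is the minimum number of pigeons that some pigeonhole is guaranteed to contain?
3
Pigeonhole: ⌈15/7⌉ = 3.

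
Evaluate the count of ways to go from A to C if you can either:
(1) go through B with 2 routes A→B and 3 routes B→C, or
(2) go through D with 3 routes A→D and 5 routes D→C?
21

Solution: Route via B: 2×3=6. Route via D: 3×5=15. Total: 21.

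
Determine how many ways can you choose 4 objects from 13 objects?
715

Explanation: C(13,4) = 13! / (4! × (13-4)!)
         = 13! / (4! × 9!)
         = 715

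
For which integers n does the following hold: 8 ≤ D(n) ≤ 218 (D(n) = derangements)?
4, 5

Reasoning: Using D(n) = (n−1)[D(n−1) + D(n−2)] with D(1)=0, D(2)=1: D(3)=2; D(4)=9; D(5)=44; D(6)=265. So valid n = 4, 5.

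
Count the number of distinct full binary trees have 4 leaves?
Using the Catalan number formula: C_n = C(2n, n) / (n+1)
C_3 = C(6, 3) / (3+1)
     = 20 / 4
     = 5
Final answer: 5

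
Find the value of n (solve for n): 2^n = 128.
7
2^7 = 128, so n = 7.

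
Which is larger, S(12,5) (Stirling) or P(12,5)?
S(12,5)

S(12,5) = 5·S(11,5) + S(11,4) = 5·246,730 + 145,750 = 1,379,400; P(12,5) = 95,040.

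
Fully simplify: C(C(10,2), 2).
C(10,2) = 45, then C(45, 2) = 990.
Final answer: 990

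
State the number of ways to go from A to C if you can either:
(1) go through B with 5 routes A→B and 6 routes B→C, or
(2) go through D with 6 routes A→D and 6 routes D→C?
66

Solution: Route via B: 5×6=30. Route via D: 6×6=36. Total: 66.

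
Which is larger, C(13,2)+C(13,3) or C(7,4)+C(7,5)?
C(13,2)+C(13,3)

Reasoning: First=364, Second=56.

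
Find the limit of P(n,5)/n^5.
P(n,5) = n(n-1)···(n-4) ≈ n^5 for large n. Limit = 1.

Answer: 1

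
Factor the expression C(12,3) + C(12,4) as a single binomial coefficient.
C(13,4)

By Pascal's identity: C(12,3) + C(12,4) = C(13,4) = 715.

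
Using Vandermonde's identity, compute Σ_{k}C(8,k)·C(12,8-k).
125,970
= C(8+12,8) = C(20,8) = 125,970.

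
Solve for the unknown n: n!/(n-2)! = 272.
17

Working:
n!/(n-2)! = n×(n-1), a product of 2 consecutive integers ≈ (n−0.5)^2. 272^(1/2) + 0.5 ≈ 17.0; check n = 17: 17×16 = 272 ✓. So n = 17.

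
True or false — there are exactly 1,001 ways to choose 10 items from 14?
True
C(14,10) = 1,001.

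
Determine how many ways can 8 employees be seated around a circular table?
Circular arrangements: (8-1)! = 5,040.
Final answer: 5,040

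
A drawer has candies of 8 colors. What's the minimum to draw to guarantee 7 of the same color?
Worst case: 6 of each = 48. One more: 49.

Answer: 49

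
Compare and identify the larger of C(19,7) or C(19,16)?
C(19,7)

Explanation: C(19,7)=50,388, C(19,16)=969.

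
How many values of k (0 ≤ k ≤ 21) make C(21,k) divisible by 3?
16

Solution: Checking C(21,k) mod 3 for k = 0..21: divisible at k = 1, 2, 4, 5, 6, 7, 8, 10, 11, 13, 14, 15, 16, 17, 19, 20. That's 16 values.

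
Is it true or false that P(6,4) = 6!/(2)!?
True

Permutation formula P(n,k) = n!/(n-k)!: 6!/2! = 720/2 = 360 = P(6,4). The statement holds.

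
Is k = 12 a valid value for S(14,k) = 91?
No

Explanation: S(14,12) = 12·S(13,12) + S(13,11) = 12·78 + 2,431 = 3,367, which does not equal 91.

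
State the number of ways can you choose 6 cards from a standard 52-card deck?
20,358,520

Solution: C(52,6) = 20,358,520.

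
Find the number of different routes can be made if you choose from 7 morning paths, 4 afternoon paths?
By the multiplication principle: 7 × 4 = 28.

Answer: 28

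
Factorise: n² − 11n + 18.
(n − 2)(n − 9)

Solution: Seek roots whose sum is 11 and product is 18: (2, 9). So n² − 11n + 18 = (n − 2)(n − 9).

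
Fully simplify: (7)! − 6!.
4,320

Explanation: (7)! − 6! = (7)·6! − 6! = (7−1)·6! = 6·6! = 4,320.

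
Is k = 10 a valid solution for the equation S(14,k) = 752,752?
Yes

S(14,10) = 10·S(13,10) + S(13,9) = 10·39,325 + 359,502 = 752,752, which equals 752,752.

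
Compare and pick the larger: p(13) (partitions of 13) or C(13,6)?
C(13,6)

Reasoning: Pentagonal recurrence p(n) = p(n−1) + p(n−2) − p(n−5) − p(n−7) + …: p(13) = p(12) + p(11) − p(8) − p(6) + p(1) = 77 + 56 − 22 − 11 + 1 = 101; C(13,6) = 1,716.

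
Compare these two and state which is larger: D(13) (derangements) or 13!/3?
D(13)

Solution: D(13) = (13-1)·[D(12) + D(11)] = 12·[176,214,841 + 14,684,570] = 2,290,792,932; 13!/3 = 6,227,020,800/3 = 2,075,673,600.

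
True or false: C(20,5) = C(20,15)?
True

Working:
C(20,5) = C(20,20-5) by the symmetry property; both equal 15,504.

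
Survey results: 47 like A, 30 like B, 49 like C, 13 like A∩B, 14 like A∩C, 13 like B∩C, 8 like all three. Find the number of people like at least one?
94

Solution: |A∪B∪C| = 47+30+49-13-14-13+8 = 94.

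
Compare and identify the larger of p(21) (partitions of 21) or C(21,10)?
C(21,10)

Solution: Pentagonal recurrence p(n) = p(n−1) + p(n−2) − p(n−5) − p(n−7) + …: p(21) = p(20) + p(19) − p(16) − p(14) + p(9) + p(6) = 627 + 490 − 231 − 135 + 30 + 11 = 792; C(21,10) = 352,716.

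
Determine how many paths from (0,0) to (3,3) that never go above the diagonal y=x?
5

Solution: Counted by the Catalan number C_3: C_3 = C(6,3)/(3+1) = 20/4 = 5.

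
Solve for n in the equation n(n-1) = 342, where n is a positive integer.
n² − n − 342 = 0, so n = (1 ± √(1 + 4·342))/2 = (1 ± √1,369)/2 = (1 ± 37)/2, i.e. n = 19 or n = -18. Taking the positive root, n = 19 (check: 19×18 = 342).
Final answer: 19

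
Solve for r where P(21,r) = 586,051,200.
7

Working:
P(21,r) = 21·20·…·(21−r+1), a product of r factors. Multiplying down from 21: 21 = 21; 21·20 = 420; 21·20·19 = 7,980; 21·20·19·18 = 143,640; 21·20·19·18·17 = 2,441,880; 21·20·19·18·17·16 = 39,070,080; 21·20·19·18·17·16·15 = 586,051,200 ✓ (7 factors). So r = 7.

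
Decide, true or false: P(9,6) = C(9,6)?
False

Explanation: P(9,6) = 60,480 but C(9,6) = 84; they differ by a factor of 6! = 720, so the statement does not hold.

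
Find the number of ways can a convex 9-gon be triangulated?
429

Working:
Using the Catalan number formula: C_n = C(2n, n) / (n+1)
C_7 = C(14, 7) / (7+1)
     = 3432 / 8
     = 429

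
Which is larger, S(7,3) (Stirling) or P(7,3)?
S(7,3)

Explanation: S(7,3) = 3·S(6,3) + S(6,2) = 3·90 + 31 = 301; P(7,3) = 210.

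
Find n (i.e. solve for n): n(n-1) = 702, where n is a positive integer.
27
n² − n − 702 = 0, so n = (1 ± √(1 + 4·702))/2 = (1 ± √2,809)/2 = (1 ± 53)/2, i.e. n = 27 or n = -26. Taking the positive root, n = 27 (check: 27×26 = 702).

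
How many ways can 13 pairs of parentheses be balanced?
742,900

Reasoning: Using the Catalan number formula: C_n = C(2n, n) / (n+1)
C_13 = C(26, 13) / (13+1)
     = 10400600 / 14
     = 742,900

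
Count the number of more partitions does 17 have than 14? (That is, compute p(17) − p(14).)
162

Solution: Pentagonal recurrence p(n) = p(n−1) + p(n−2) − p(n−5) − p(n−7) + …: p(17) = p(16) + p(15) − p(12) − p(10) + p(5) + p(2) = 231 + 176 − 77 − 42 + 7 + 2 = 297.
p(14) = p(13) + p(12) − p(9) − p(7) + p(2) = 101 + 77 − 30 − 15 + 2 = 135.
Difference = 297 − 135 = 162.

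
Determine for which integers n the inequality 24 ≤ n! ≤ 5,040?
n! is strictly increasing; 4! = 24 and 7! = 5,040, so valid n = 4, 5, 6, 7.
Final answer: 4, 5, 6, 7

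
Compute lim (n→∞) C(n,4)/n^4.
1/24

Solution: C(n,4) ≈ n^4/4! for large n. Limit = 1/4! = 1/24.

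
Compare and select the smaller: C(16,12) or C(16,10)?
C(16,12)

Reasoning: C(16,12)=1,820, C(16,10)=8,008.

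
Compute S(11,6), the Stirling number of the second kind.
179,487

Explanation: Using the Stirling recurrence: S(n,k) = k·S(n-1,k) + S(n-1,k-1)
S(11,6) = 6·S(10,6) + S(10,5)
         = 6·22827 + 42525
         = 136962 + 42525
         = 179,487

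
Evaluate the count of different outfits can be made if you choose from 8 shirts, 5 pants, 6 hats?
240

Solution: By the multiplication principle: 8 × 5 × 6 = 240.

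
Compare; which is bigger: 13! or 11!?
13!

Working:
13!=6,227,020,800, 11!=39,916,800. 13! > 11!.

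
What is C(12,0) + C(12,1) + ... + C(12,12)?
4,096

Solution: Sum of binomial coefficients = 2^12 = 4,096.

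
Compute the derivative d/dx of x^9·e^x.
(9x^8 + x^9)e^x

Working:
Product rule: d/dx[x^9]·e^x + x^9·d/dx[e^x] = 9x^{8}e^x + x^9e^x.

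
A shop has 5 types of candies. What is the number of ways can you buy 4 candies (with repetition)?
Stars and bars: C(4+5-1, 4) = C(8, 4) = 70.
Final answer: 70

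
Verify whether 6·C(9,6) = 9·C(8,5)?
True

Explanation: Absorption identity k·C(n,k) = n·C(n-1,k-1). LHS = 6·84 = 504; RHS = 9·56 = 504.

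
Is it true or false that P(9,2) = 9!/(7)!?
True

Solution: Permutation formula P(n,k) = n!/(n-k)!: 9!/7! = 362,880/5,040 = 72 = P(9,2). The statement holds.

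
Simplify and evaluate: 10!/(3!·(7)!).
120

Explanation: This is C(10,3) = 120.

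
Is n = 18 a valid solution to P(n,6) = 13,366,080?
P(18,6) = 18·17·16·15·14·13 = 13,366,080, which equals 13,366,080.

Answer: Yes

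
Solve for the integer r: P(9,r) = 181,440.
7

Solution: P(9,r) = 9·8·…·(9−r+1), a product of r factors. Multiplying down from 9: 9 = 9; 9·8 = 72; 9·8·7 = 504; 9·8·7·6 = 3,024; 9·8·7·6·5 = 15,120; 9·8·7·6·5·4 = 60,480; 9·8·7·6·5·4·3 = 181,440 ✓ (7 factors). So r = 7.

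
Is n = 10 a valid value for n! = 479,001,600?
No

Working:
10! = 10·9! = 10·362,880 = 3,628,800, which does not equal 479,001,600.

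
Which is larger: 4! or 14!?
14!

Solution: 4!=24, 14!=87,178,291,200. 14! > 4!.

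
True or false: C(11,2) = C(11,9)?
True

Solution: C(11,2) = C(11,11-2) by the symmetry property; both equal 55.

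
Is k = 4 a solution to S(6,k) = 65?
Yes

Reasoning: S(6,4) = 4·S(5,4) + S(5,3) = 4·10 + 25 = 65, which equals 65.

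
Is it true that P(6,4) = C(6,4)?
False
P(6,4) = 360 but C(6,4) = 15; they differ by a factor of 4! = 24, so the statement does not hold.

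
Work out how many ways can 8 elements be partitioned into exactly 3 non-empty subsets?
966

Solution: This equals S(8,3), the Stirling number of the 2nd kind.
Using the Stirling recurrence: S(n,k) = k·S(n-1,k) + S(n-1,k-1)
S(8,3) = 3·S(7,3) + S(7,2)
         = 3·301 + 63
         = 903 + 63
         = 966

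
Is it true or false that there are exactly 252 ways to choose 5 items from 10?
C(10,5) = 252.

Answer: True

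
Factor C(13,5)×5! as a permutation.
P(13,5)
C(13,5)×5! = [13!/(5!(8)!)]×5! = 13!/(8)! = P(13,5) = 154,440.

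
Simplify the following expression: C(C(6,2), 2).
105

C(6,2) = 15, then C(15, 2) = 105.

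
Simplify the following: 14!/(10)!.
24,024

Reasoning: This equals 14×13×...×11 = 24,024.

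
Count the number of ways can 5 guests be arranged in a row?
120

Explanation: Arrangements of 5 distinct objects: 5! = 120.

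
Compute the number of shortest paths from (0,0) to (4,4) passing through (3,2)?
30

Working:
To (3,2): C(5,3)=10. From there: C(3,1)=3. Total: 30.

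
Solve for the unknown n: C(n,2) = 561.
34

Working:
C(n,2) = n(n−1)/2! is increasing in n, and n(n−1) = 2!·561 = 1,122 ≈ (n−0.5)^2 gives n ≈ 34.0. Check: C(32,2) = 496, C(33,2) = 528, C(34,2) = 561 ✓. So n = 34.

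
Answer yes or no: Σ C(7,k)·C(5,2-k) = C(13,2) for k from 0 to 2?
No
Vandermonde's identity gives C(12,2) = 66; RHS C(13,2) = 78.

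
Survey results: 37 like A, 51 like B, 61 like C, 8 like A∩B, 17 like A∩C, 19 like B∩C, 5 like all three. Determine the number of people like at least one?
110
|A∪B∪C| = 37+51+61-8-17-19+5 = 110.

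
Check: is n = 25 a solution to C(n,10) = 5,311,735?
No
C(25,10) = 25·24·23·22·21·20·19·18·17·16/10! = 11,861,676,288,000/3,628,800 = 3,268,760, which does not equal 5,311,735.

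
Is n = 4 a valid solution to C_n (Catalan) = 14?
Yes

Reasoning: C_4 = C(8,4)/(4+1) = 70/5 = 14, which equals 14.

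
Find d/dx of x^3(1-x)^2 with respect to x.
3x^2(1-x)^2 - 2x^3(1-x)^1

Working:
Product rule: 3x^{2}(1-x)^{2} + x^3·(-2)(1-x)^{1}.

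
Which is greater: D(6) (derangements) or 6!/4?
D(6)

D(6) = (6-1)·[D(5) + D(4)] = 5·[44 + 9] = 265; 6!/4 = 720/4 = 180.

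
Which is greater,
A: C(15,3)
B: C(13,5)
B

Working:
A=C(15,3)=455, B=C(13,5)=1,287.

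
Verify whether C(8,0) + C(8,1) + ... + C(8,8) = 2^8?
True

Binomial theorem with x = y = 1: Σ C(8,i) = (1+1)^8 = 2^8 = 256. The statement holds.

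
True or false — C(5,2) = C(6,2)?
False

Reasoning: LHS = C(5,2) = 10; RHS = C(6,2) = 15. 10 ≠ 15, so the statement does not hold.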